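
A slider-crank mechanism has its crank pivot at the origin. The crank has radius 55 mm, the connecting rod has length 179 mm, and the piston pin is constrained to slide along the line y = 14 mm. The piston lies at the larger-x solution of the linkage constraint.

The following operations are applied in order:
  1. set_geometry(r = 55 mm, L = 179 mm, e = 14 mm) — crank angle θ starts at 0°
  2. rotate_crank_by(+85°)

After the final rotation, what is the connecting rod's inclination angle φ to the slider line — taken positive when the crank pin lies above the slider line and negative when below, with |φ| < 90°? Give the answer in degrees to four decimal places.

set_geometry: r = 55 mm, L = 179 mm, e = 14 mm; θ ← 0°
rotate_crank_by(+85°): θ ← 0° +85° = 85°
crank pin P = (r cos θ, r sin θ) = (4.793566, 54.790708)
h = r sin θ − e = 54.790708 − 14 = 40.790708
sin φ = h / L = 40.790708 / 179 = 0.22788105
φ = arcsin(0.22788105) = 13.172352°

13.1724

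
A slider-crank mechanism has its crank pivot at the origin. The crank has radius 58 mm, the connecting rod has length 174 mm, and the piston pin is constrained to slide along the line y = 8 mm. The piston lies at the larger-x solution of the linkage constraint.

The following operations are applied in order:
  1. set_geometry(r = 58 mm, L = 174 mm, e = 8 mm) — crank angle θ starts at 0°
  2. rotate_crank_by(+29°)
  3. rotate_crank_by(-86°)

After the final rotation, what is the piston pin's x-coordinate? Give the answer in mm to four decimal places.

196.1114

set_geometry: r = 58 mm, L = 174 mm, e = 8 mm; θ ← 0°
rotate_crank_by(+29°): θ ← 0° +29° = 29°
rotate_crank_by(-86°): θ ← 29° -86° = -57°
crank pin P = (r cos θ, r sin θ) = (31.589064, -48.642893)
h = r sin θ − e = -48.642893 − 8 = -56.642893
x = r cos θ + √(L² − h²) = 31.589064 + √(30276.0 − 3208.4173) = 31.589064 + 164.522286 = 196.111350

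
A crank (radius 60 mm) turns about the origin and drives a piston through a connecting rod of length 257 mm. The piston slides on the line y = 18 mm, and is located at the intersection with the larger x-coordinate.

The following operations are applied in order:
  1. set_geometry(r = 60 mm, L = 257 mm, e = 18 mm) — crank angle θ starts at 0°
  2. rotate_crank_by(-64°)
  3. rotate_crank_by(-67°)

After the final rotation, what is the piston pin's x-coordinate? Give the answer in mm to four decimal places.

set_geometry: r = 60 mm, L = 257 mm, e = 18 mm; θ ← 0°
rotate_crank_by(-64°): θ ← 0° -64° = -64°
rotate_crank_by(-67°): θ ← -64° -67° = -131°
crank pin P = (r cos θ, r sin θ) = (-39.363542, -45.282575)
h = r sin θ − e = -45.282575 − 18 = -63.282575
x = r cos θ + √(L² − h²) = -39.363542 + √(66049.0 − 4004.6843) = -39.363542 + 249.086964 = 209.723422

209.7234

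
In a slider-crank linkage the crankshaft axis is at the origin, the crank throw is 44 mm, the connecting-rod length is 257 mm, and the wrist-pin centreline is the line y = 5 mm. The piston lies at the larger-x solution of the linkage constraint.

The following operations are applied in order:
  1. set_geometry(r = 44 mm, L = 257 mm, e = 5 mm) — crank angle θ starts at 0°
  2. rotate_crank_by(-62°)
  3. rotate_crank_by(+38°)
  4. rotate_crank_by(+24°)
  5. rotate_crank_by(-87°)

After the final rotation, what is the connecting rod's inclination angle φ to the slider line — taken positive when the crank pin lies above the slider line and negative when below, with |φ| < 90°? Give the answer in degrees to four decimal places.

set_geometry: r = 44 mm, L = 257 mm, e = 5 mm; θ ← 0°
rotate_crank_by(-62°): θ ← 0° -62° = -62°
rotate_crank_by(+38°): θ ← -62° +38° = -24°
rotate_crank_by(+24°): θ ← -24° +24° = 0°
rotate_crank_by(-87°): θ ← 0° -87° = -87°
crank pin P = (r cos θ, r sin θ) = (2.302782, -43.939700)
h = r sin θ − e = -43.939700 − 5 = -48.939700
sin φ = h / L = -48.939700 / 257 = -0.19042685
φ = arcsin(-0.19042685) = -10.977696°

-10.9777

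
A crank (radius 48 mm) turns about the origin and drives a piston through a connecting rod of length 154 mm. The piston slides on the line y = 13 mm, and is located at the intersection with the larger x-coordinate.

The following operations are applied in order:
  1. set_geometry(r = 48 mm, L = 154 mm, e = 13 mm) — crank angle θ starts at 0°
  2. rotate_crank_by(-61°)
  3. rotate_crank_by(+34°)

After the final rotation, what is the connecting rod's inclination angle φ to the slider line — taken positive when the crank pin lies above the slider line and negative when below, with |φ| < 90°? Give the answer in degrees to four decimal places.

-13.0569

set_geometry: r = 48 mm, L = 154 mm, e = 13 mm; θ ← 0°
rotate_crank_by(-61°): θ ← 0° -61° = -61°
rotate_crank_by(+34°): θ ← -61° +34° = -27°
crank pin P = (r cos θ, r sin θ) = (42.768313, -21.791544)
h = r sin θ − e = -21.791544 − 13 = -34.791544
sin φ = h / L = -34.791544 / 154 = -0.22591912
φ = arcsin(-0.22591912) = -13.056931°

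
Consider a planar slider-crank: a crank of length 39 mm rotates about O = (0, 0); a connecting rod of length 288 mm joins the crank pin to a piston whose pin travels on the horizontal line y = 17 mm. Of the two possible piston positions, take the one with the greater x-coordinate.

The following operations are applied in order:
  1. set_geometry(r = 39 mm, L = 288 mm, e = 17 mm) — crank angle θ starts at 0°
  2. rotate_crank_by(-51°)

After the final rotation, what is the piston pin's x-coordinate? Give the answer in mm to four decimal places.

308.6313

set_geometry: r = 39 mm, L = 288 mm, e = 17 mm; θ ← 0°
rotate_crank_by(-51°): θ ← 0° -51° = -51°
crank pin P = (r cos θ, r sin θ) = (24.543495, -30.308692)
h = r sin θ − e = -30.308692 − 17 = -47.308692
x = r cos θ + √(L² − h²) = 24.543495 + √(82944.0 − 2238.1124) = 24.543495 + 284.087817 = 308.631312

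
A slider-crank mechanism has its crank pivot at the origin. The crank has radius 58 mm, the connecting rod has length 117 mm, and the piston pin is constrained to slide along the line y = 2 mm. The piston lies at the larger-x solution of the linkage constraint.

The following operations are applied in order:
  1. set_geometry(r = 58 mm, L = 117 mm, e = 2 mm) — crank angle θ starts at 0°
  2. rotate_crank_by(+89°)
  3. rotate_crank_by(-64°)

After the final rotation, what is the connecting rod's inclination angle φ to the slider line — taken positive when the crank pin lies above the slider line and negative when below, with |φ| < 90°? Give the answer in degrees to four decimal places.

11.0934

set_geometry: r = 58 mm, L = 117 mm, e = 2 mm; θ ← 0°
rotate_crank_by(+89°): θ ← 0° +89° = 89°
rotate_crank_by(-64°): θ ← 89° -64° = 25°
crank pin P = (r cos θ, r sin θ) = (52.565852, 24.511859)
h = r sin θ − e = 24.511859 − 2 = 22.511859
sin φ = h / L = 22.511859 / 117 = 0.19240905
φ = arcsin(0.19240905) = 11.093407°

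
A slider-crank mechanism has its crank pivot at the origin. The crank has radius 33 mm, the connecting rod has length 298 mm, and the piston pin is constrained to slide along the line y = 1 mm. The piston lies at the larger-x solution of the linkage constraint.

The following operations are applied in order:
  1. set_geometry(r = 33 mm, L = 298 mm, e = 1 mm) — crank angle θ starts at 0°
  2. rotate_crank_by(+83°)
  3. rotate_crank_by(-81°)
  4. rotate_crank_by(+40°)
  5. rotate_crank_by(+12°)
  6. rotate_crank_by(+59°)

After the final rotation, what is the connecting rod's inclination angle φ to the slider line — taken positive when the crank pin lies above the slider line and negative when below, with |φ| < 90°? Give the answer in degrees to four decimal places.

5.6574

set_geometry: r = 33 mm, L = 298 mm, e = 1 mm; θ ← 0°
rotate_crank_by(+83°): θ ← 0° +83° = 83°
rotate_crank_by(-81°): θ ← 83° -81° = 2°
rotate_crank_by(+40°): θ ← 2° +40° = 42°
rotate_crank_by(+12°): θ ← 42° +12° = 54°
rotate_crank_by(+59°): θ ← 54° +59° = 113°
crank pin P = (r cos θ, r sin θ) = (-12.894127, 30.376660)
h = r sin θ − e = 30.376660 − 1 = 29.376660
sin φ = h / L = 29.376660 / 298 = 0.09857940
φ = arcsin(0.09857940) = 5.657372°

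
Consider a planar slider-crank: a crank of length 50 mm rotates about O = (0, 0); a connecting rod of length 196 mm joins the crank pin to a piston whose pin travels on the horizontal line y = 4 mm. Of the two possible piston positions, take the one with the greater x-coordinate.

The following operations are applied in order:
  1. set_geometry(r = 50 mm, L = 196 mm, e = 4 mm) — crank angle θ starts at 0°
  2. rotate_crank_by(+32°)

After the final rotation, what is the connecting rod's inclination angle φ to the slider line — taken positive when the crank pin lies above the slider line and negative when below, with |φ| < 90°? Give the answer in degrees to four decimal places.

set_geometry: r = 50 mm, L = 196 mm, e = 4 mm; θ ← 0°
rotate_crank_by(+32°): θ ← 0° +32° = 32°
crank pin P = (r cos θ, r sin θ) = (42.402405, 26.495963)
h = r sin θ − e = 26.495963 − 4 = 22.495963
sin φ = h / L = 22.495963 / 196 = 0.11477532
φ = arcsin(0.11477532) = 6.590666°

6.5907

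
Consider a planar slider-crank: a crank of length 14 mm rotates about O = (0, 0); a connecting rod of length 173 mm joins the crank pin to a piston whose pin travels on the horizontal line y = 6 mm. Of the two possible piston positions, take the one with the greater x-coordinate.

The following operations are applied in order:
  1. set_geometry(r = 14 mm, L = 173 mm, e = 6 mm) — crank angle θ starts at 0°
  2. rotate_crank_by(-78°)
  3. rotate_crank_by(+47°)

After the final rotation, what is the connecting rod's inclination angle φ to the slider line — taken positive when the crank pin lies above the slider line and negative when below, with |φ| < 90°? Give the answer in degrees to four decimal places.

set_geometry: r = 14 mm, L = 173 mm, e = 6 mm; θ ← 0°
rotate_crank_by(-78°): θ ← 0° -78° = -78°
rotate_crank_by(+47°): θ ← -78° +47° = -31°
crank pin P = (r cos θ, r sin θ) = (12.000342, -7.210533)
h = r sin θ − e = -7.210533 − 6 = -13.210533
sin φ = h / L = -13.210533 / 173 = -0.07636146
φ = arcsin(-0.07636146) = -4.379453°

-4.3795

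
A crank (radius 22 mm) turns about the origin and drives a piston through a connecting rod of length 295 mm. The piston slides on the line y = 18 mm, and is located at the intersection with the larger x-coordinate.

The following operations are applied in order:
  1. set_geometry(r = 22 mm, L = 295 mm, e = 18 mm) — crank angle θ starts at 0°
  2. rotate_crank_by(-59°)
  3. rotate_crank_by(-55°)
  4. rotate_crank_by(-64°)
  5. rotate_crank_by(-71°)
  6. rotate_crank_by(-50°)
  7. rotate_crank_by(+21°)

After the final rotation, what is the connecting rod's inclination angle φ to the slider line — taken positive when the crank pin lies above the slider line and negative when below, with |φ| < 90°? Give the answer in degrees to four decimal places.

set_geometry: r = 22 mm, L = 295 mm, e = 18 mm; θ ← 0°
rotate_crank_by(-59°): θ ← 0° -59° = -59°
rotate_crank_by(-55°): θ ← -59° -55° = -114°
rotate_crank_by(-64°): θ ← -114° -64° = -178°
rotate_crank_by(-71°): θ ← -178° -71° = -249°
rotate_crank_by(-50°): θ ← -249° -50° = -299°
rotate_crank_by(+21°): θ ← -299° +21° = -278°
crank pin P = (r cos θ, r sin θ) = (3.061808, 21.785898)
h = r sin θ − e = 21.785898 − 18 = 3.785898
sin φ = h / L = 3.785898 / 295 = 0.01283355
φ = arcsin(0.01283355) = 0.735328°

0.7353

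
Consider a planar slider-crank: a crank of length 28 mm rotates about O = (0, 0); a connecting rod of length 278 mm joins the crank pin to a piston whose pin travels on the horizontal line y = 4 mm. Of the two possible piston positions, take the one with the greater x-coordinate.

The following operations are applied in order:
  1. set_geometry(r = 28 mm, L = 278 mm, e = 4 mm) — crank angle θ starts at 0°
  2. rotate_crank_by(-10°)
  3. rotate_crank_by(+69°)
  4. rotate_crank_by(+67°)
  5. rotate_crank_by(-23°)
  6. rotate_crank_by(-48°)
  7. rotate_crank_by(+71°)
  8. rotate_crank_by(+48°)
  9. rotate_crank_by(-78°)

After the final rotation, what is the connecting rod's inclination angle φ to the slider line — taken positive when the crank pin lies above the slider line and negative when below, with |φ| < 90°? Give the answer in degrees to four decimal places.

4.9208

set_geometry: r = 28 mm, L = 278 mm, e = 4 mm; θ ← 0°
rotate_crank_by(-10°): θ ← 0° -10° = -10°
rotate_crank_by(+69°): θ ← -10° +69° = 59°
rotate_crank_by(+67°): θ ← 59° +67° = 126°
rotate_crank_by(-23°): θ ← 126° -23° = 103°
rotate_crank_by(-48°): θ ← 103° -48° = 55°
rotate_crank_by(+71°): θ ← 55° +71° = 126°
rotate_crank_by(+48°): θ ← 126° +48° = 174°
rotate_crank_by(-78°): θ ← 174° -78° = 96°
crank pin P = (r cos θ, r sin θ) = (-2.926797, 27.846613)
h = r sin θ − e = 27.846613 − 4 = 23.846613
sin φ = h / L = 23.846613 / 278 = 0.08577918
φ = arcsin(0.08577918) = 4.920832°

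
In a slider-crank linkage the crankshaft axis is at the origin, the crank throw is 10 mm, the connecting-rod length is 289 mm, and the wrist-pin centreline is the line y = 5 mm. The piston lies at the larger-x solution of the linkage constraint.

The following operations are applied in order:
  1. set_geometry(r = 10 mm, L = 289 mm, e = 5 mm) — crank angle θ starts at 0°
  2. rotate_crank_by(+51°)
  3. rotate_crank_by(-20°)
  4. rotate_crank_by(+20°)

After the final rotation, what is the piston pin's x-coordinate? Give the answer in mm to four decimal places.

295.2799

set_geometry: r = 10 mm, L = 289 mm, e = 5 mm; θ ← 0°
rotate_crank_by(+51°): θ ← 0° +51° = 51°
rotate_crank_by(-20°): θ ← 51° -20° = 31°
rotate_crank_by(+20°): θ ← 31° +20° = 51°
crank pin P = (r cos θ, r sin θ) = (6.293204, 7.771460)
h = r sin θ − e = 7.771460 − 5 = 2.771460
x = r cos θ + √(L² − h²) = 6.293204 + √(83521.0 − 7.6810) = 6.293204 + 288.986711 = 295.279915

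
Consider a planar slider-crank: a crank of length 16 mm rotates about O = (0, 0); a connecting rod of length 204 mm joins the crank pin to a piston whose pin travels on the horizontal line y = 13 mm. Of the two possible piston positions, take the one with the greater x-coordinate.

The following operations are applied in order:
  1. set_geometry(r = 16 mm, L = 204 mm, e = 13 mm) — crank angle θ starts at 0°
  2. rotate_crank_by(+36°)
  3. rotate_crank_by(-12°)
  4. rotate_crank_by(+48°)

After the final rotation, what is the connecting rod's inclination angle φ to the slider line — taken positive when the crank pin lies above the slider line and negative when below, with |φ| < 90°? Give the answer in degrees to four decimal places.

set_geometry: r = 16 mm, L = 204 mm, e = 13 mm; θ ← 0°
rotate_crank_by(+36°): θ ← 0° +36° = 36°
rotate_crank_by(-12°): θ ← 36° -12° = 24°
rotate_crank_by(+48°): θ ← 24° +48° = 72°
crank pin P = (r cos θ, r sin θ) = (4.944272, 15.216904)
h = r sin θ − e = 15.216904 − 13 = 2.216904
sin φ = h / L = 2.216904 / 204 = 0.01086718
φ = arcsin(0.01086718) = 0.622656°

0.6227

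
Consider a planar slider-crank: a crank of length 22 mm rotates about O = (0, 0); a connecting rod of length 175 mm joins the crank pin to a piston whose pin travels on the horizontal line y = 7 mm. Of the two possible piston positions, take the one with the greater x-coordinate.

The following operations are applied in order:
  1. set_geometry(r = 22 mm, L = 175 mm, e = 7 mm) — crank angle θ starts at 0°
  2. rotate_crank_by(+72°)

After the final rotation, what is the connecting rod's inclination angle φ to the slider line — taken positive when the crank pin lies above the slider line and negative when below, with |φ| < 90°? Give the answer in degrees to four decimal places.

set_geometry: r = 22 mm, L = 175 mm, e = 7 mm; θ ← 0°
rotate_crank_by(+72°): θ ← 0° +72° = 72°
crank pin P = (r cos θ, r sin θ) = (6.798374, 20.923243)
h = r sin θ − e = 20.923243 − 7 = 13.923243
sin φ = h / L = 13.923243 / 175 = 0.07956139
φ = arcsin(0.07956139) = 4.563355°

4.5634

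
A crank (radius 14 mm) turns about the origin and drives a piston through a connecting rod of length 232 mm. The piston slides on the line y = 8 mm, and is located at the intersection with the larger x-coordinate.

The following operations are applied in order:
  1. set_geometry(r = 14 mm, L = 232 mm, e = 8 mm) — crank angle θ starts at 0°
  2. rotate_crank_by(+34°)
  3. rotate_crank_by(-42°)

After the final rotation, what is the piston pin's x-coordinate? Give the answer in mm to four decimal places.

245.6504

set_geometry: r = 14 mm, L = 232 mm, e = 8 mm; θ ← 0°
rotate_crank_by(+34°): θ ← 0° +34° = 34°
rotate_crank_by(-42°): θ ← 34° -42° = -8°
crank pin P = (r cos θ, r sin θ) = (13.863753, -1.948423)
h = r sin θ − e = -1.948423 − 8 = -9.948423
x = r cos θ + √(L² − h²) = 13.863753 + √(53824.0 − 98.9711) = 13.863753 + 231.786602 = 245.650355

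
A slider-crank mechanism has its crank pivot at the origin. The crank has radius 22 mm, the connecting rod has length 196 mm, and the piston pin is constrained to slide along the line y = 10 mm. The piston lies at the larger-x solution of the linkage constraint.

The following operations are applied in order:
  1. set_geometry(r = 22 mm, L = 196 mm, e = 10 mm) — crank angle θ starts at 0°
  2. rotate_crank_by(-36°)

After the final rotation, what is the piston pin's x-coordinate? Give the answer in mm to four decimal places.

212.4523

set_geometry: r = 22 mm, L = 196 mm, e = 10 mm; θ ← 0°
rotate_crank_by(-36°): θ ← 0° -36° = -36°
crank pin P = (r cos θ, r sin θ) = (17.798374, -12.931276)
h = r sin θ − e = -12.931276 − 10 = -22.931276
x = r cos θ + √(L² − h²) = 17.798374 + √(38416.0 − 525.8434) = 17.798374 + 194.653941 = 212.452315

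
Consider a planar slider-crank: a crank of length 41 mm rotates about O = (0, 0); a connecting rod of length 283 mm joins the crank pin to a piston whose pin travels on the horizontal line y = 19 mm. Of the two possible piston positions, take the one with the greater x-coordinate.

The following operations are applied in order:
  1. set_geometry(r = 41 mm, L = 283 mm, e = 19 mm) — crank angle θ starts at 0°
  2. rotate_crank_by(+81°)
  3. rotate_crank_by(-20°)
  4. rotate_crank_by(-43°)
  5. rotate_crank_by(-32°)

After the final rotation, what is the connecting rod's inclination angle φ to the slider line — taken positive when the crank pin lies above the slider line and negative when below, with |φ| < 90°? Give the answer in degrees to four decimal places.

set_geometry: r = 41 mm, L = 283 mm, e = 19 mm; θ ← 0°
rotate_crank_by(+81°): θ ← 0° +81° = 81°
rotate_crank_by(-20°): θ ← 81° -20° = 61°
rotate_crank_by(-43°): θ ← 61° -43° = 18°
rotate_crank_by(-32°): θ ← 18° -32° = -14°
crank pin P = (r cos θ, r sin θ) = (39.782125, -9.918798)
h = r sin θ − e = -9.918798 − 19 = -28.918798
sin φ = h / L = -28.918798 / 283 = -0.10218656
φ = arcsin(-0.10218656) = -5.865097°

-5.8651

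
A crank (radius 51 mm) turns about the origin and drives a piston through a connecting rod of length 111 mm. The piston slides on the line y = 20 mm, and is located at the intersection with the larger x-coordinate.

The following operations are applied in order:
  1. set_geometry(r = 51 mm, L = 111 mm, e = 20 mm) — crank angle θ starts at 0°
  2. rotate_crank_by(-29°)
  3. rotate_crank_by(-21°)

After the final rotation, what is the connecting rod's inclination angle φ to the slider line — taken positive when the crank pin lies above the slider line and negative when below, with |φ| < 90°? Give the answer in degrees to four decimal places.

-32.1506

set_geometry: r = 51 mm, L = 111 mm, e = 20 mm; θ ← 0°
rotate_crank_by(-29°): θ ← 0° -29° = -29°
rotate_crank_by(-21°): θ ← -29° -21° = -50°
crank pin P = (r cos θ, r sin θ) = (32.782168, -39.068267)
h = r sin θ − e = -39.068267 − 20 = -59.068267
sin φ = h / L = -59.068267 / 111 = -0.53214655
φ = arcsin(-0.53214655) = -32.150603°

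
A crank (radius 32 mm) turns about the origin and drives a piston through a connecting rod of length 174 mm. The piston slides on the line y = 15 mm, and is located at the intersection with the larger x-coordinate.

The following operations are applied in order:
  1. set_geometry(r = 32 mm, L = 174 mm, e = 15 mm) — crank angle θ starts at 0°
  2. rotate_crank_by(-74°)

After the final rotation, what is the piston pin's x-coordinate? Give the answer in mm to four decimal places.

set_geometry: r = 32 mm, L = 174 mm, e = 15 mm; θ ← 0°
rotate_crank_by(-74°): θ ← 0° -74° = -74°
crank pin P = (r cos θ, r sin θ) = (8.820395, -30.760374)
h = r sin θ − e = -30.760374 − 15 = -45.760374
x = r cos θ + √(L² − h²) = 8.820395 + √(30276.0 − 2094.0119) = 8.820395 + 167.874918 = 176.695314

176.6953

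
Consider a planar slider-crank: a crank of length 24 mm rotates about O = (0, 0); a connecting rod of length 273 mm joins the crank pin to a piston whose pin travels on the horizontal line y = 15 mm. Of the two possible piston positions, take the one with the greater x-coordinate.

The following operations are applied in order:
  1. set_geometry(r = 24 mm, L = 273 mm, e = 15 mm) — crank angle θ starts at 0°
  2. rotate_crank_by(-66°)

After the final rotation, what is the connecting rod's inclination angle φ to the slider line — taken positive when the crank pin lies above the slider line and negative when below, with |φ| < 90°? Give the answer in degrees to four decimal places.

-7.7735

set_geometry: r = 24 mm, L = 273 mm, e = 15 mm; θ ← 0°
rotate_crank_by(-66°): θ ← 0° -66° = -66°
crank pin P = (r cos θ, r sin θ) = (9.761679, -21.925091)
h = r sin θ − e = -21.925091 − 15 = -36.925091
sin φ = h / L = -36.925091 / 273 = -0.13525674
φ = arcsin(-0.13525674) = -7.773466°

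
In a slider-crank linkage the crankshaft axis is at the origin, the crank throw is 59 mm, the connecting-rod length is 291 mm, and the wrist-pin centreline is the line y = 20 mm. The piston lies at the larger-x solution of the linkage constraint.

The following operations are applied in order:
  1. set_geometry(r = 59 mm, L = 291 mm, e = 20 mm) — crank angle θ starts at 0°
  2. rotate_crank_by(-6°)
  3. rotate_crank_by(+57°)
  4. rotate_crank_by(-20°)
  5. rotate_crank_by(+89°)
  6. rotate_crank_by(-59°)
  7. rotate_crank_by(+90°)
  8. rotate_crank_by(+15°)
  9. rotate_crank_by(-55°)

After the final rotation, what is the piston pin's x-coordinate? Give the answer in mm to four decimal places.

set_geometry: r = 59 mm, L = 291 mm, e = 20 mm; θ ← 0°
rotate_crank_by(-6°): θ ← 0° -6° = -6°
rotate_crank_by(+57°): θ ← -6° +57° = 51°
rotate_crank_by(-20°): θ ← 51° -20° = 31°
rotate_crank_by(+89°): θ ← 31° +89° = 120°
rotate_crank_by(-59°): θ ← 120° -59° = 61°
rotate_crank_by(+90°): θ ← 61° +90° = 151°
rotate_crank_by(+15°): θ ← 151° +15° = 166°
rotate_crank_by(-55°): θ ← 166° -55° = 111°
crank pin P = (r cos θ, r sin θ) = (-21.143709, 55.081245)
h = r sin θ − e = 55.081245 − 20 = 35.081245
x = r cos θ + √(L² − h²) = -21.143709 + √(84681.0 − 1230.6938) = -21.143709 + 288.877667 = 267.733958

267.7340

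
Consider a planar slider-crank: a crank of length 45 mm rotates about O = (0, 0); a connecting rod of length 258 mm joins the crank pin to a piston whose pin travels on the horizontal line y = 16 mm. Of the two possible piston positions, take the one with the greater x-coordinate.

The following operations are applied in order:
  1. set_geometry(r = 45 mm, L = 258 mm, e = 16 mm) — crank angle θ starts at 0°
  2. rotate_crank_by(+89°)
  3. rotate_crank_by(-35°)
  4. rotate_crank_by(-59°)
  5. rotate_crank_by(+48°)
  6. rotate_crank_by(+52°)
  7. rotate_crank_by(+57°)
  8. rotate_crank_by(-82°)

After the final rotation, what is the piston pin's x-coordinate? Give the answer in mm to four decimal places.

set_geometry: r = 45 mm, L = 258 mm, e = 16 mm; θ ← 0°
rotate_crank_by(+89°): θ ← 0° +89° = 89°
rotate_crank_by(-35°): θ ← 89° -35° = 54°
rotate_crank_by(-59°): θ ← 54° -59° = -5°
rotate_crank_by(+48°): θ ← -5° +48° = 43°
rotate_crank_by(+52°): θ ← 43° +52° = 95°
rotate_crank_by(+57°): θ ← 95° +57° = 152°
rotate_crank_by(-82°): θ ← 152° -82° = 70°
crank pin P = (r cos θ, r sin θ) = (15.390906, 42.286168)
h = r sin θ − e = 42.286168 − 16 = 26.286168
x = r cos θ + √(L² − h²) = 15.390906 + √(66564.0 − 690.9626) = 15.390906 + 256.657432 = 272.048338

272.0483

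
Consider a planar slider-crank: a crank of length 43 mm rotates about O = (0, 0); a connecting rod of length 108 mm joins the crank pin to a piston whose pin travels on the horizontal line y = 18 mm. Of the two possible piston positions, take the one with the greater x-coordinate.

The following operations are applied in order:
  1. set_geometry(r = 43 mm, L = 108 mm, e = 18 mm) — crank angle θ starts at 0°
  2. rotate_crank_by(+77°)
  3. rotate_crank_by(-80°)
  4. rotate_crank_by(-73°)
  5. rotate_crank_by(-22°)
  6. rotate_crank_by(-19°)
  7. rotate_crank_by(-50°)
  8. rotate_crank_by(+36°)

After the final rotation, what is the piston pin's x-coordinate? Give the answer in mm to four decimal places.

set_geometry: r = 43 mm, L = 108 mm, e = 18 mm; θ ← 0°
rotate_crank_by(+77°): θ ← 0° +77° = 77°
rotate_crank_by(-80°): θ ← 77° -80° = -3°
rotate_crank_by(-73°): θ ← -3° -73° = -76°
rotate_crank_by(-22°): θ ← -76° -22° = -98°
rotate_crank_by(-19°): θ ← -98° -19° = -117°
rotate_crank_by(-50°): θ ← -117° -50° = -167°
rotate_crank_by(+36°): θ ← -167° +36° = -131°
crank pin P = (r cos θ, r sin θ) = (-28.210538, -32.452512)
h = r sin θ − e = -32.452512 − 18 = -50.452512
x = r cos θ + √(L² − h²) = -28.210538 + √(11664.0 − 2545.4560) = -28.210538 + 95.491068 = 67.280530

67.2805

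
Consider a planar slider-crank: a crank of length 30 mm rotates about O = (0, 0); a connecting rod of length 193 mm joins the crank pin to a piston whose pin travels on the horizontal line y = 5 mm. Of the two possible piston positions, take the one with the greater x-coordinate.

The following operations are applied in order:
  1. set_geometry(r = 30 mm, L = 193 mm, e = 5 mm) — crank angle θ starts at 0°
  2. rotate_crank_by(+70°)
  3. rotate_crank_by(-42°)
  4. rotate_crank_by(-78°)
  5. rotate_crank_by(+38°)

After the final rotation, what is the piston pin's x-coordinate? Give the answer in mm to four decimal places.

222.0170

set_geometry: r = 30 mm, L = 193 mm, e = 5 mm; θ ← 0°
rotate_crank_by(+70°): θ ← 0° +70° = 70°
rotate_crank_by(-42°): θ ← 70° -42° = 28°
rotate_crank_by(-78°): θ ← 28° -78° = -50°
rotate_crank_by(+38°): θ ← -50° +38° = -12°
crank pin P = (r cos θ, r sin θ) = (29.344428, -6.237351)
h = r sin θ − e = -6.237351 − 5 = -11.237351
x = r cos θ + √(L² − h²) = 29.344428 + √(37249.0 − 126.2781) = 29.344428 + 192.672577 = 222.017005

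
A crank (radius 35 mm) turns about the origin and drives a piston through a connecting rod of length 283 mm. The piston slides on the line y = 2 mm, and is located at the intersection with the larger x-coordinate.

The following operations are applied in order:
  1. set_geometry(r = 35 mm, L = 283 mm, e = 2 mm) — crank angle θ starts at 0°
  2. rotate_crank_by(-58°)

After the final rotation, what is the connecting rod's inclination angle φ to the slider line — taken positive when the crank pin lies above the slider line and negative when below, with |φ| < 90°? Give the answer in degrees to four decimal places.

-6.4277

set_geometry: r = 35 mm, L = 283 mm, e = 2 mm; θ ← 0°
rotate_crank_by(-58°): θ ← 0° -58° = -58°
crank pin P = (r cos θ, r sin θ) = (18.547174, -29.681683)
h = r sin θ − e = -29.681683 − 2 = -31.681683
sin φ = h / L = -31.681683 / 283 = -0.11194941
φ = arcsin(-0.11194941) = -6.427703°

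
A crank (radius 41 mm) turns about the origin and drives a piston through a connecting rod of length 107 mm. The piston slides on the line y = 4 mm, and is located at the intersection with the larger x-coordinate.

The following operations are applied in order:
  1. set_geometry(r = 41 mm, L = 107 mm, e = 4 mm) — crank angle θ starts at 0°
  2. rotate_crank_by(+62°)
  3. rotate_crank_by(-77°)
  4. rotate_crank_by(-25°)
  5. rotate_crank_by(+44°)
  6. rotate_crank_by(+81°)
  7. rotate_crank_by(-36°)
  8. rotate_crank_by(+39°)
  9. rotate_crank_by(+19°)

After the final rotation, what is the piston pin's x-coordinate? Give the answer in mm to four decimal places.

89.0541

set_geometry: r = 41 mm, L = 107 mm, e = 4 mm; θ ← 0°
rotate_crank_by(+62°): θ ← 0° +62° = 62°
rotate_crank_by(-77°): θ ← 62° -77° = -15°
rotate_crank_by(-25°): θ ← -15° -25° = -40°
rotate_crank_by(+44°): θ ← -40° +44° = 4°
rotate_crank_by(+81°): θ ← 4° +81° = 85°
rotate_crank_by(-36°): θ ← 85° -36° = 49°
rotate_crank_by(+39°): θ ← 49° +39° = 88°
rotate_crank_by(+19°): θ ← 88° +19° = 107°
crank pin P = (r cos θ, r sin θ) = (-11.987240, 39.208495)
h = r sin θ − e = 39.208495 − 4 = 35.208495
x = r cos θ + √(L² − h²) = -11.987240 + √(11449.0 − 1239.6381) = -11.987240 + 101.041387 = 89.054147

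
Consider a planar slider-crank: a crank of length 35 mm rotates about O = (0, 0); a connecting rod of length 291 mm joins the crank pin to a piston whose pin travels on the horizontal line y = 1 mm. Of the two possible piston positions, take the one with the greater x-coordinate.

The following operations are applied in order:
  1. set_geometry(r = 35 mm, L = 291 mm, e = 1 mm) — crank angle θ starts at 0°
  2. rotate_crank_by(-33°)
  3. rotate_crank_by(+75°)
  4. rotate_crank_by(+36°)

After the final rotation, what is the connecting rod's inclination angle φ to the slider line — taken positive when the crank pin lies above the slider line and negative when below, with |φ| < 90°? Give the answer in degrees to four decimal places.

set_geometry: r = 35 mm, L = 291 mm, e = 1 mm; θ ← 0°
rotate_crank_by(-33°): θ ← 0° -33° = -33°
rotate_crank_by(+75°): θ ← -33° +75° = 42°
rotate_crank_by(+36°): θ ← 42° +36° = 78°
crank pin P = (r cos θ, r sin θ) = (7.276909, 34.235166)
h = r sin θ − e = 34.235166 − 1 = 33.235166
sin φ = h / L = 33.235166 / 291 = 0.11421019
φ = arcsin(0.11421019) = 6.558072°

6.5581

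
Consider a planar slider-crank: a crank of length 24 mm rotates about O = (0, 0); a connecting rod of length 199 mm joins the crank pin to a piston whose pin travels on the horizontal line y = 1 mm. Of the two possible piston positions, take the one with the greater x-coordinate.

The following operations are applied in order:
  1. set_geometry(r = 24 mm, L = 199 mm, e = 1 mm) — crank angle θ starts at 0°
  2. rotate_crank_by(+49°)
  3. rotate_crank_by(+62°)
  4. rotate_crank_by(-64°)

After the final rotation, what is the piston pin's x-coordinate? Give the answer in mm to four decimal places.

set_geometry: r = 24 mm, L = 199 mm, e = 1 mm; θ ← 0°
rotate_crank_by(+49°): θ ← 0° +49° = 49°
rotate_crank_by(+62°): θ ← 49° +62° = 111°
rotate_crank_by(-64°): θ ← 111° -64° = 47°
crank pin P = (r cos θ, r sin θ) = (16.367961, 17.552489)
h = r sin θ − e = 17.552489 − 1 = 16.552489
x = r cos θ + √(L² − h²) = 16.367961 + √(39601.0 − 273.9849) = 16.367961 + 198.310401 = 214.678362

214.6784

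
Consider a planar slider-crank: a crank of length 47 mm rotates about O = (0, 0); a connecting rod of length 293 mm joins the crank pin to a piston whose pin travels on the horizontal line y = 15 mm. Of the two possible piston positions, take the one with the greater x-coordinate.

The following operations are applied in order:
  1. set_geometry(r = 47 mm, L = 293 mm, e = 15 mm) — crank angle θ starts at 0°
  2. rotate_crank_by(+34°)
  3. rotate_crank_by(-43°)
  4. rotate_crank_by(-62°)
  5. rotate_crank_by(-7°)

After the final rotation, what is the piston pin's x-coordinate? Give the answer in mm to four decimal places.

set_geometry: r = 47 mm, L = 293 mm, e = 15 mm; θ ← 0°
rotate_crank_by(+34°): θ ← 0° +34° = 34°
rotate_crank_by(-43°): θ ← 34° -43° = -9°
rotate_crank_by(-62°): θ ← -9° -62° = -71°
rotate_crank_by(-7°): θ ← -71° -7° = -78°
crank pin P = (r cos θ, r sin θ) = (9.771849, -45.972937)
h = r sin θ − e = -45.972937 − 15 = -60.972937
x = r cos θ + √(L² − h²) = 9.771849 + √(85849.0 − 3717.6991) = 9.771849 + 286.585591 = 296.357440

296.3574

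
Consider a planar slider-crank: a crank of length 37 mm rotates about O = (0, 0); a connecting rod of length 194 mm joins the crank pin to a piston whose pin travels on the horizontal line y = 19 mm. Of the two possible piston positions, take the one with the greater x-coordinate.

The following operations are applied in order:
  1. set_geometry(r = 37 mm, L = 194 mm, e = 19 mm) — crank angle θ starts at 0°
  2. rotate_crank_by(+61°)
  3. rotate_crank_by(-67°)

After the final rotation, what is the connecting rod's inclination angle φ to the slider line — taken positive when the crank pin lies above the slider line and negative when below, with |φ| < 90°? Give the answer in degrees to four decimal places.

-6.7694

set_geometry: r = 37 mm, L = 194 mm, e = 19 mm; θ ← 0°
rotate_crank_by(+61°): θ ← 0° +61° = 61°
rotate_crank_by(-67°): θ ← 61° -67° = -6°
crank pin P = (r cos θ, r sin θ) = (36.797310, -3.867553)
h = r sin θ − e = -3.867553 − 19 = -22.867553
sin φ = h / L = -22.867553 / 194 = -0.11787399
φ = arcsin(-0.11787399) = -6.769420°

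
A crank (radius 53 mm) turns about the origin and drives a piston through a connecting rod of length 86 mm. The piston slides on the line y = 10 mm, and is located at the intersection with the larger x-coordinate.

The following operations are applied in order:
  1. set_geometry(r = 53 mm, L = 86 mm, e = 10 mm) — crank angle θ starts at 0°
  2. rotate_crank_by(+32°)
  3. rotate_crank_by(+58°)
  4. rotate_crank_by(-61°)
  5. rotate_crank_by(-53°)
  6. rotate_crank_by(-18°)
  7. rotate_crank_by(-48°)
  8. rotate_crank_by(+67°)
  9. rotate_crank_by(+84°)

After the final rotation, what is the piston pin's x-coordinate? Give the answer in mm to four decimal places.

set_geometry: r = 53 mm, L = 86 mm, e = 10 mm; θ ← 0°
rotate_crank_by(+32°): θ ← 0° +32° = 32°
rotate_crank_by(+58°): θ ← 32° +58° = 90°
rotate_crank_by(-61°): θ ← 90° -61° = 29°
rotate_crank_by(-53°): θ ← 29° -53° = -24°
rotate_crank_by(-18°): θ ← -24° -18° = -42°
rotate_crank_by(-48°): θ ← -42° -48° = -90°
rotate_crank_by(+67°): θ ← -90° +67° = -23°
rotate_crank_by(+84°): θ ← -23° +84° = 61°
crank pin P = (r cos θ, r sin θ) = (25.694910, 46.354844)
h = r sin θ − e = 46.354844 − 10 = 36.354844
x = r cos θ + √(L² − h²) = 25.694910 + √(7396.0 − 1321.6747) = 25.694910 + 77.937958 = 103.632868

103.6329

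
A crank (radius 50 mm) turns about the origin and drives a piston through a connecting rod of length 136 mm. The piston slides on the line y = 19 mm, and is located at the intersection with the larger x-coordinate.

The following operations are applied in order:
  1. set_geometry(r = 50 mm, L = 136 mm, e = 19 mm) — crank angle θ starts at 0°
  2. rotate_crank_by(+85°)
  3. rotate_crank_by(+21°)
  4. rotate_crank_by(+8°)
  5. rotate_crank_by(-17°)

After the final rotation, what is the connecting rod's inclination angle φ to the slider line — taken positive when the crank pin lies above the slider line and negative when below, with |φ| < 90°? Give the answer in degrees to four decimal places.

13.0147

set_geometry: r = 50 mm, L = 136 mm, e = 19 mm; θ ← 0°
rotate_crank_by(+85°): θ ← 0° +85° = 85°
rotate_crank_by(+21°): θ ← 85° +21° = 106°
rotate_crank_by(+8°): θ ← 106° +8° = 114°
rotate_crank_by(-17°): θ ← 114° -17° = 97°
crank pin P = (r cos θ, r sin θ) = (-6.093467, 49.627308)
h = r sin θ − e = 49.627308 − 19 = 30.627308
sin φ = h / L = 30.627308 / 136 = 0.22520079
φ = arcsin(0.22520079) = 13.014686°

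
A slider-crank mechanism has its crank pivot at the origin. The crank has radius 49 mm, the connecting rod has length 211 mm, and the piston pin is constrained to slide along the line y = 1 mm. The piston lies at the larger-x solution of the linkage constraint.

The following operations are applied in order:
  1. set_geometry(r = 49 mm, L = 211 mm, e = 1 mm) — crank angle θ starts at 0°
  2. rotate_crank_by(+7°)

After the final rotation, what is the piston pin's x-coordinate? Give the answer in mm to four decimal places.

set_geometry: r = 49 mm, L = 211 mm, e = 1 mm; θ ← 0°
rotate_crank_by(+7°): θ ← 0° +7° = 7°
crank pin P = (r cos θ, r sin θ) = (48.634761, 5.971598)
h = r sin θ − e = 5.971598 − 1 = 4.971598
x = r cos θ + √(L² − h²) = 48.634761 + √(44521.0 − 24.7168) = 48.634761 + 210.941421 = 259.576183

259.5762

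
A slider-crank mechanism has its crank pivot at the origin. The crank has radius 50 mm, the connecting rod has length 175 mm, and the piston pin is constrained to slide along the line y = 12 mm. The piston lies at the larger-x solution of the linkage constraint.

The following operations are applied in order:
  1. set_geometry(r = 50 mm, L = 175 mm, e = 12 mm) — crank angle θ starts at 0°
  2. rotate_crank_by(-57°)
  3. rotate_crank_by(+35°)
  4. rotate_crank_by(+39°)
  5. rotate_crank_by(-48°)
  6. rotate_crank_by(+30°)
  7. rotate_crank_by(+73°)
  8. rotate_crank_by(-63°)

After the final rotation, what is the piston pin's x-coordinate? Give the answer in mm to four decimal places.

set_geometry: r = 50 mm, L = 175 mm, e = 12 mm; θ ← 0°
rotate_crank_by(-57°): θ ← 0° -57° = -57°
rotate_crank_by(+35°): θ ← -57° +35° = -22°
rotate_crank_by(+39°): θ ← -22° +39° = 17°
rotate_crank_by(-48°): θ ← 17° -48° = -31°
rotate_crank_by(+30°): θ ← -31° +30° = -1°
rotate_crank_by(+73°): θ ← -1° +73° = 72°
rotate_crank_by(-63°): θ ← 72° -63° = 9°
crank pin P = (r cos θ, r sin θ) = (49.384417, 7.821723)
h = r sin θ − e = 7.821723 − 12 = -4.178277
x = r cos θ + √(L² − h²) = 49.384417 + √(30625.0 − 17.4580) = 49.384417 + 174.950113 = 224.334530

224.3345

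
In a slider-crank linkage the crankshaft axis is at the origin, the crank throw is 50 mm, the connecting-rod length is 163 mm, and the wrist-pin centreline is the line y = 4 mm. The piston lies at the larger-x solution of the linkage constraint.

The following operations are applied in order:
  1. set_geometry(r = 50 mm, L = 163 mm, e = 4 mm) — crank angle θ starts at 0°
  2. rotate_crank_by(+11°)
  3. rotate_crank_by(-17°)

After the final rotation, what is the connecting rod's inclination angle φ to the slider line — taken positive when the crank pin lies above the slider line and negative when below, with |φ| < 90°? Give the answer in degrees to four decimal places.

set_geometry: r = 50 mm, L = 163 mm, e = 4 mm; θ ← 0°
rotate_crank_by(+11°): θ ← 0° +11° = 11°
rotate_crank_by(-17°): θ ← 11° -17° = -6°
crank pin P = (r cos θ, r sin θ) = (49.726095, -5.226423)
h = r sin θ − e = -5.226423 − 4 = -9.226423
sin φ = h / L = -9.226423 / 163 = -0.05660382
φ = arcsin(-0.05660382) = -3.244895°

-3.2449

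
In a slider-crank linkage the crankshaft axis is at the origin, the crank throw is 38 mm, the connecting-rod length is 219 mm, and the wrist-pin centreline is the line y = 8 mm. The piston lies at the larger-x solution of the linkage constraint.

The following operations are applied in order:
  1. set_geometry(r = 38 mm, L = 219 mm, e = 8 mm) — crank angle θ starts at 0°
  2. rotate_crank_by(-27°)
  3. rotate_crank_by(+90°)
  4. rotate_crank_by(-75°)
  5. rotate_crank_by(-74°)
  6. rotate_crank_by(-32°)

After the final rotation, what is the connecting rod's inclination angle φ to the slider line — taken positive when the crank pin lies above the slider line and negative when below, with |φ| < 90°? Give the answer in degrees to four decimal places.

set_geometry: r = 38 mm, L = 219 mm, e = 8 mm; θ ← 0°
rotate_crank_by(-27°): θ ← 0° -27° = -27°
rotate_crank_by(+90°): θ ← -27° +90° = 63°
rotate_crank_by(-75°): θ ← 63° -75° = -12°
rotate_crank_by(-74°): θ ← -12° -74° = -86°
rotate_crank_by(-32°): θ ← -86° -32° = -118°
crank pin P = (r cos θ, r sin θ) = (-17.839919, -33.552009)
h = r sin θ − e = -33.552009 − 8 = -41.552009
sin φ = h / L = -41.552009 / 219 = -0.18973520
φ = arcsin(-0.18973520) = -10.937331°

-10.9373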